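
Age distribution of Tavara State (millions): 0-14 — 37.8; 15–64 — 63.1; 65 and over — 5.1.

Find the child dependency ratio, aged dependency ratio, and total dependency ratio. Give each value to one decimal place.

Youth dependency ratio: 59.9
Old-age dependency ratio: 8.1
Total dependency ratio: 68.0

Youth dependency ratio = 37.8 / 63.1 × 100 = 59.9
Old-age dependency ratio = 5.1 / 63.1 × 100 = 8.1
Total dependency ratio = (37.8 + 5.1) / 63.1 × 100 = 42.9 / 63.1 × 100 = 68.0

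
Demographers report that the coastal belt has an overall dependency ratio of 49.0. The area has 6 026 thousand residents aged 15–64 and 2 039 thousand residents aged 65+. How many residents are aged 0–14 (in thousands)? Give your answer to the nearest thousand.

Aged 0–14: 914

Total dependency ratio = (youth + elderly) / working-age × 100
49.0 = (Y + 2 039) / 6 026 × 100
⇒ 914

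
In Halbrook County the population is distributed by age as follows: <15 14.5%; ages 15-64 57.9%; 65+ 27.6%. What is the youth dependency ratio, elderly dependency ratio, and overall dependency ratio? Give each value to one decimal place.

Youth dependency ratio: 25.0
Old-age dependency ratio: 47.7
Total dependency ratio: 72.7

Youth dependency ratio = 14.5 / 57.9 × 100 = 25.0
Old-age dependency ratio = 27.6 / 57.9 × 100 = 47.7
Total dependency ratio = (14.5 + 27.6) / 57.9 × 100 = 42.1 / 57.9 × 100 = 72.7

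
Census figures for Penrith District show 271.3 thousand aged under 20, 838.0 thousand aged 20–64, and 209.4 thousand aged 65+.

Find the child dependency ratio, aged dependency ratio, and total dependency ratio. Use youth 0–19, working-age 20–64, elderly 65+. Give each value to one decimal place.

Youth dependency ratio: 32.4
Old-age dependency ratio: 25.0
Total dependency ratio: 57.4

Youth dependency ratio = 271.3 / 838.0 × 100 = 32.4
Old-age dependency ratio = 209.4 / 838.0 × 100 = 25.0
Total dependency ratio = (271.3 + 209.4) / 838.0 × 100 = 480.7 / 838.0 × 100 = 57.4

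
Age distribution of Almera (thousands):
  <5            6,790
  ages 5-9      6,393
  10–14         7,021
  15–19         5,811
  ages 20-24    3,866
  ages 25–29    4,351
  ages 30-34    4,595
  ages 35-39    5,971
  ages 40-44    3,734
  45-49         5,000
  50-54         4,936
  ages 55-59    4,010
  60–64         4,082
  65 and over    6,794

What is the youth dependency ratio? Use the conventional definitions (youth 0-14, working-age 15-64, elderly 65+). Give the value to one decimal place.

Youth dependency ratio: 43.6

0–14: 6,790 + 6,393 + 7,021 = 20,204
15–64: 5,811 + 3,866 + 4,351 + 4,595 + 5,971 + 3,734 + 5,000 + 4,936 + 4,010 + 4,082 = 46,356
65+: 6,794
Youth dependency ratio = 20,204 / 46,356 × 100 = 43.6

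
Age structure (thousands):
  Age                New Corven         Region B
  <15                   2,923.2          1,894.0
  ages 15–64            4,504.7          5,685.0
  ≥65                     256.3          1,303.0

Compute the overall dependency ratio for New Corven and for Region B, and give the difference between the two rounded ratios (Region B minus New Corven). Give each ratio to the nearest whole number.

New Corven: (2,923.2 + 256.3) / 4,504.7 × 100 = 3,179.5 / 4,504.7 × 100 = 71
Region B: (1,894.0 + 1,303.0) / 5,685.0 × 100 = 3,197.0 / 5,685.0 × 100 = 56

New Corven: 71
Region B: 56
Difference: -15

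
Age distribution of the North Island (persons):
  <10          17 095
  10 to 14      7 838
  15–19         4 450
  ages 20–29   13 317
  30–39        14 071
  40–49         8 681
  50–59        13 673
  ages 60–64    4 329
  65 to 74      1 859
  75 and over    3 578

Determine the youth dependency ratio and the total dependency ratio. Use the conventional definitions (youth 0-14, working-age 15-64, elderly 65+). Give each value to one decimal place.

0–14: 17 095 + 7 838 = 24 933
15–64: 4 450 + 13 317 + 14 071 + 8 681 + 13 673 + 4 329 = 58 521
65+: 1 859 + 3 578 = 5 437
Youth dependency ratio = 24 933 / 58 521 × 100 = 42.6
Total dependency ratio = (24 933 + 5 437) / 58 521 × 100 = 30 370 / 58 521 × 100 = 51.9

Youth dependency ratio: 42.6
Total dependency ratio: 51.9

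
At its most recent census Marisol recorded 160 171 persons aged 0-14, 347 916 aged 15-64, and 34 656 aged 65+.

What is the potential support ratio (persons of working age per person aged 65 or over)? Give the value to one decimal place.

Potential support ratio = 347 916 / 34 656 = 10.0

Potential support ratio: 10.0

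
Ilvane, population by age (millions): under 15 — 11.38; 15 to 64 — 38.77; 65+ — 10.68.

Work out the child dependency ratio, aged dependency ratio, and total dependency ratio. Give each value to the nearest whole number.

Youth dependency ratio: 29
Old-age dependency ratio: 28
Total dependency ratio: 57

Youth dependency ratio = 11.38 / 38.77 × 100 = 29
Old-age dependency ratio = 10.68 / 38.77 × 100 = 28
Total dependency ratio = (11.38 + 10.68) / 38.77 × 100 = 22.06 / 38.77 × 100 = 57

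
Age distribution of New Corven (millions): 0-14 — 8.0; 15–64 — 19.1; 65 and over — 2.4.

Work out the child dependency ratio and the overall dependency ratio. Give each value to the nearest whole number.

Youth dependency ratio: 42
Total dependency ratio: 54

Youth dependency ratio = 8.0 / 19.1 × 100 = 42
Total dependency ratio = (8.0 + 2.4) / 19.1 × 100 = 10.4 / 19.1 × 100 = 54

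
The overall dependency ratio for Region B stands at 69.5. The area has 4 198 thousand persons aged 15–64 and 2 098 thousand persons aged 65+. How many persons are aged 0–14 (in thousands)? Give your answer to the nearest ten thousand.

Total dependency ratio = (youth + elderly) / working-age × 100
69.5 = (Y + 2 098) / 4 198 × 100
⇒ 820

Aged 0–14: 820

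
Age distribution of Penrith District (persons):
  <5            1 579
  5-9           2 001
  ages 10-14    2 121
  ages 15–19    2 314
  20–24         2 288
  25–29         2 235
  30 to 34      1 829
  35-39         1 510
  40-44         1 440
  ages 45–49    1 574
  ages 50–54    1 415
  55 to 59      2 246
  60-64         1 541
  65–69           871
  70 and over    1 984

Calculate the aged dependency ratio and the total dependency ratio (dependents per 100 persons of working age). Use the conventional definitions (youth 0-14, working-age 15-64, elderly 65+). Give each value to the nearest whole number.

Old-age dependency ratio: 16
Total dependency ratio: 47

0–14: 1 579 + 2 001 + 2 121 = 5 701
15–64: 2 314 + 2 288 + 2 235 + 1 829 + 1 510 + 1 440 + 1 574 + 1 415 + 2 246 + 1 541 = 18 392
65+: 871 + 1 984 = 2 855
Old-age dependency ratio = 2 855 / 18 392 × 100 = 16
Total dependency ratio = (5 701 + 2 855) / 18 392 × 100 = 8 556 / 18 392 × 100 = 47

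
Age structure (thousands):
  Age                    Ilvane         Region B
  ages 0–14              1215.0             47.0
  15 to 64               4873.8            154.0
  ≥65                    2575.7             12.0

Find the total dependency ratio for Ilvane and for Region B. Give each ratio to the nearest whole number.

Ilvane: (1215.0 + 2575.7) / 4873.8 × 100 = 3790.7 / 4873.8 × 100 = 78
Region B: (47.0 + 12.0) / 154.0 × 100 = 59.0 / 154.0 × 100 = 38

Ilvane: 78
Region B: 38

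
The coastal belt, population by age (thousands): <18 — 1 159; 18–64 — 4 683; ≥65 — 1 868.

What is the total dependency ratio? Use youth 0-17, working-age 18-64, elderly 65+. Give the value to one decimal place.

Total dependency ratio: 64.6

Total dependency ratio = (1 159 + 1 868) / 4 683 × 100 = 3 027 / 4 683 × 100 = 64.6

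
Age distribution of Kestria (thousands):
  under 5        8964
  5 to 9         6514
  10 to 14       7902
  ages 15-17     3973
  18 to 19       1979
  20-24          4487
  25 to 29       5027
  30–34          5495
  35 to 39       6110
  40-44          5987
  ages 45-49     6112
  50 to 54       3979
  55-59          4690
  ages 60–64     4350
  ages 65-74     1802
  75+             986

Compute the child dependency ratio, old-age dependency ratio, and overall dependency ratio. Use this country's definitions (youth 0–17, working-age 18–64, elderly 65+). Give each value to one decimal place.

Youth dependency ratio: 56.7
Old-age dependency ratio: 5.8
Total dependency ratio: 62.5

0–17: 8964 + 6514 + 7902 + 3973 = 27353
18–64: 1979 + 4487 + 5027 + 5495 + 6110 + 5987 + 6112 + 3979 + 4690 + 4350 = 48216
65+: 1802 + 986 = 2788
Youth dependency ratio = 27353 / 48216 × 100 = 56.7
Old-age dependency ratio = 2788 / 48216 × 100 = 5.8
Total dependency ratio = (27353 + 2788) / 48216 × 100 = 30141 / 48216 × 100 = 62.5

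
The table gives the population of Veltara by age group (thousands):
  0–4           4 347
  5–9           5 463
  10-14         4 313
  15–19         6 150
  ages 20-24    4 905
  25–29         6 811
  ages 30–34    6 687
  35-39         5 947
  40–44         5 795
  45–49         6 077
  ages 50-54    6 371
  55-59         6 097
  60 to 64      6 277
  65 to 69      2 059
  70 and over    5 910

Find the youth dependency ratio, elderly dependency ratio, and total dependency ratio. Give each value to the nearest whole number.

Youth dependency ratio: 23
Old-age dependency ratio: 13
Total dependency ratio: 36

0–14: 4 347 + 5 463 + 4 313 = 14 123
15–64: 6 150 + 4 905 + 6 811 + 6 687 + 5 947 + 5 795 + 6 077 + 6 371 + 6 097 + 6 277 = 61 117
65+: 2 059 + 5 910 = 7 969
Youth dependency ratio = 14 123 / 61 117 × 100 = 23
Old-age dependency ratio = 7 969 / 61 117 × 100 = 13
Total dependency ratio = (14 123 + 7 969) / 61 117 × 100 = 22 092 / 61 117 × 100 = 36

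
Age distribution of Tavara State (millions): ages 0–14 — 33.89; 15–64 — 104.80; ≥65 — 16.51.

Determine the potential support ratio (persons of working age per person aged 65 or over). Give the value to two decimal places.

Potential support ratio: 6.35

Potential support ratio = 104.80 / 16.51 = 6.35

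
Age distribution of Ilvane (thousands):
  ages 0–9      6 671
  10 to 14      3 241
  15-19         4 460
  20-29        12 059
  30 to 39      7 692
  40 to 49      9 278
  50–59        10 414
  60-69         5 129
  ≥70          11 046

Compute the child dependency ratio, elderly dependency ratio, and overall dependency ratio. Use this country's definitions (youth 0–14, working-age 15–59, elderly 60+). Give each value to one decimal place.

0–14: 6 671 + 3 241 = 9 912
15–59: 4 460 + 12 059 + 7 692 + 9 278 + 10 414 = 43 903
60+: 5 129 + 11 046 = 16 175
Youth dependency ratio = 9 912 / 43 903 × 100 = 22.6
Old-age dependency ratio = 16 175 / 43 903 × 100 = 36.8
Total dependency ratio = (9 912 + 16 175) / 43 903 × 100 = 26 087 / 43 903 × 100 = 59.4

Youth dependency ratio: 22.6
Old-age dependency ratio: 36.8
Total dependency ratio: 59.4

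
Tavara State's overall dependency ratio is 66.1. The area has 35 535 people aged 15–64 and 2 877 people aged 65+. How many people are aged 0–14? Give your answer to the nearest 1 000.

Total dependency ratio = (youth + elderly) / working-age × 100
66.1 = (Y + 2 877) / 35 535 × 100
⇒ 21 000

Aged 0–14: 21 000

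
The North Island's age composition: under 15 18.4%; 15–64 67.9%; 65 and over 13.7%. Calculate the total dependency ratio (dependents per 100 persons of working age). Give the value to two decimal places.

Total dependency ratio = (18.4 + 13.7) / 67.9 × 100 = 32.1 / 67.9 × 100 = 47.28

Total dependency ratio: 47.28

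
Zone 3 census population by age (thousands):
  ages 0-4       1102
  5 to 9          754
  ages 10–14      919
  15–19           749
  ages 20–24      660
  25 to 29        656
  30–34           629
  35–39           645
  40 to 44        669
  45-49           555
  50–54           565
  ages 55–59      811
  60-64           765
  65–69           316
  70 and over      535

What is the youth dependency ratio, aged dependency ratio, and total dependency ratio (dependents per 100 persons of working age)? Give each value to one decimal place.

0–14: 1102 + 754 + 919 = 2775
15–64: 749 + 660 + 656 + 629 + 645 + 669 + 555 + 565 + 811 + 765 = 6704
65+: 316 + 535 = 851
Youth dependency ratio = 2775 / 6704 × 100 = 41.4
Old-age dependency ratio = 851 / 6704 × 100 = 12.7
Total dependency ratio = (2775 + 851) / 6704 × 100 = 3626 / 6704 × 100 = 54.1

Youth dependency ratio: 41.4
Old-age dependency ratio: 12.7
Total dependency ratio: 54.1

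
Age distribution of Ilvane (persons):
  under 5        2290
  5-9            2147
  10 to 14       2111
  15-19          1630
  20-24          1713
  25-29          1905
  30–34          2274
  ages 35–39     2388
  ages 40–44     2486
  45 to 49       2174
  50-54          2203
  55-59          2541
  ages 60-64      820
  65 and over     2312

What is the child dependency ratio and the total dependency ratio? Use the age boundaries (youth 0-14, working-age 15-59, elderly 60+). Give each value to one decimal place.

Youth dependency ratio: 33.9
Total dependency ratio: 50.1

0–14: 2290 + 2147 + 2111 = 6548
15–59: 1630 + 1713 + 1905 + 2274 + 2388 + 2486 + 2174 + 2203 + 2541 = 19314
60+: 820 + 2312 = 3132
Youth dependency ratio = 6548 / 19314 × 100 = 33.9
Total dependency ratio = (6548 + 3132) / 19314 × 100 = 9680 / 19314 × 100 = 50.1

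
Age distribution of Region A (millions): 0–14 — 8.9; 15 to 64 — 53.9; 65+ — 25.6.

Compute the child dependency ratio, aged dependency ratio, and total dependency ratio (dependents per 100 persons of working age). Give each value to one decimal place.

Youth dependency ratio: 16.5
Old-age dependency ratio: 47.5
Total dependency ratio: 64.0

Youth dependency ratio = 8.9 / 53.9 × 100 = 16.5
Old-age dependency ratio = 25.6 / 53.9 × 100 = 47.5
Total dependency ratio = (8.9 + 25.6) / 53.9 × 100 = 34.5 / 53.9 × 100 = 64.0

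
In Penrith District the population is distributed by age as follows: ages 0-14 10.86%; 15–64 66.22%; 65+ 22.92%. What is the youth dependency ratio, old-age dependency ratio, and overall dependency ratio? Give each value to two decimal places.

Youth dependency ratio: 16.40
Old-age dependency ratio: 34.61
Total dependency ratio: 51.01

Youth dependency ratio = 10.86 / 66.22 × 100 = 16.40
Old-age dependency ratio = 22.92 / 66.22 × 100 = 34.61
Total dependency ratio = (10.86 + 22.92) / 66.22 × 100 = 33.78 / 66.22 × 100 = 51.01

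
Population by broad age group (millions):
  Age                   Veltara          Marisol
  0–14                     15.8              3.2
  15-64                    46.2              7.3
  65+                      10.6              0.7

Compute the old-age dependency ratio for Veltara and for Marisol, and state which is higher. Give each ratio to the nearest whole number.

Veltara: 10.6 / 46.2 × 100 = 23
Marisol: 0.7 / 7.3 × 100 = 10

Veltara: 23
Marisol: 10
Higher: Veltara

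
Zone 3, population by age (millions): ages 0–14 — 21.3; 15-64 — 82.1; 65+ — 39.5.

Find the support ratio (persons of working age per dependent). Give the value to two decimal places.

Support ratio = 82.1 / (21.3 + 39.5) = 82.1 / 60.8 = 1.35

Support ratio: 1.35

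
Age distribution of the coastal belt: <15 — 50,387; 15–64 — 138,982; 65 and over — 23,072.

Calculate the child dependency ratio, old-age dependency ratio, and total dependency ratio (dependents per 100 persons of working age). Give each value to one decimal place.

Youth dependency ratio: 36.3
Old-age dependency ratio: 16.6
Total dependency ratio: 52.9

Youth dependency ratio = 50,387 / 138,982 × 100 = 36.3
Old-age dependency ratio = 23,072 / 138,982 × 100 = 16.6
Total dependency ratio = (50,387 + 23,072) / 138,982 × 100 = 73,459 / 138,982 × 100 = 52.9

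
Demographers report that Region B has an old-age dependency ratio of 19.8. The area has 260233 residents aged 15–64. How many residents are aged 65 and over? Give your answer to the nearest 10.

Aged 65 and over: 51530

Old-age dependency ratio = elderly / working-age × 100
19.8 = E / 260233 × 100
⇒ 51530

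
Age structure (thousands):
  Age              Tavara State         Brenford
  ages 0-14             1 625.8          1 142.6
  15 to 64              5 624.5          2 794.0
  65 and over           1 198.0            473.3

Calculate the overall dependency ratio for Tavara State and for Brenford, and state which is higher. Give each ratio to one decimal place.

Tavara State: 50.2
Brenford: 57.8
Higher: Brenford

Tavara State: (1 625.8 + 1 198.0) / 5 624.5 × 100 = 2 823.8 / 5 624.5 × 100 = 50.2
Brenford: (1 142.6 + 473.3) / 2 794.0 × 100 = 1 615.9 / 2 794.0 × 100 = 57.8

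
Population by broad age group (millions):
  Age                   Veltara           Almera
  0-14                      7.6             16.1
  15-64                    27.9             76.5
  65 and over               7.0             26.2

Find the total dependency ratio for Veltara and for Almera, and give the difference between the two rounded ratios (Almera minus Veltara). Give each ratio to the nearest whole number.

Veltara: 52
Almera: 55
Difference: +3

Veltara: (7.6 + 7.0) / 27.9 × 100 = 14.6 / 27.9 × 100 = 52
Almera: (16.1 + 26.2) / 76.5 × 100 = 42.3 / 76.5 × 100 = 55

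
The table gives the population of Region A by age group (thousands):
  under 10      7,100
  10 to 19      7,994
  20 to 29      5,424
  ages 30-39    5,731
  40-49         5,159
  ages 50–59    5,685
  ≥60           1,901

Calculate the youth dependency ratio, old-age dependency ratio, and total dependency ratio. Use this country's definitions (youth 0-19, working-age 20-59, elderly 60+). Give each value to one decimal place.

Youth dependency ratio: 68.6
Old-age dependency ratio: 8.6
Total dependency ratio: 77.3

0–19: 7,100 + 7,994 = 15,094
20–59: 5,424 + 5,731 + 5,159 + 5,685 = 21,999
60+: 1,901
Youth dependency ratio = 15,094 / 21,999 × 100 = 68.6
Old-age dependency ratio = 1,901 / 21,999 × 100 = 8.6
Total dependency ratio = (15,094 + 1,901) / 21,999 × 100 = 16,995 / 21,999 × 100 = 77.3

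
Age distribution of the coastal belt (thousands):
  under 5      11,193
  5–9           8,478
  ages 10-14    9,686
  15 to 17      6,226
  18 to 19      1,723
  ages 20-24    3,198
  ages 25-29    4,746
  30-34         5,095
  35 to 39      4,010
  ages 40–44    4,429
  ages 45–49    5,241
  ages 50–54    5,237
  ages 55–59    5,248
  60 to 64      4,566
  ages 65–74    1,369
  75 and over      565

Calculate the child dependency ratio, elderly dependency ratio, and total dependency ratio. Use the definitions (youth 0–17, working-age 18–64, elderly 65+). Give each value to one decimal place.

0–17: 11,193 + 8,478 + 9,686 + 6,226 = 35,583
18–64: 1,723 + 3,198 + 4,746 + 5,095 + 4,010 + 4,429 + 5,241 + 5,237 + 5,248 + 4,566 = 43,493
65+: 1,369 + 565 = 1,934
Youth dependency ratio = 35,583 / 43,493 × 100 = 81.8
Old-age dependency ratio = 1,934 / 43,493 × 100 = 4.4
Total dependency ratio = (35,583 + 1,934) / 43,493 × 100 = 37,517 / 43,493 × 100 = 86.3

Youth dependency ratio: 81.8
Old-age dependency ratio: 4.4
Total dependency ratio: 86.3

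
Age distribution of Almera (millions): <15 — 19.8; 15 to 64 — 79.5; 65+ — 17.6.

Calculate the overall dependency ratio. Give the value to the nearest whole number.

Total dependency ratio = (19.8 + 17.6) / 79.5 × 100 = 37.4 / 79.5 × 100 = 47

Total dependency ratio: 47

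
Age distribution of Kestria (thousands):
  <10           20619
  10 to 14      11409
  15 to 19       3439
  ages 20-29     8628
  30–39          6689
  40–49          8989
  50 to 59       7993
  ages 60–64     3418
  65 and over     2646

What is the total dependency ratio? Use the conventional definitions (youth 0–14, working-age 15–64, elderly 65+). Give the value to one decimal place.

Total dependency ratio: 88.6

0–14: 20619 + 11409 = 32028
15–64: 3439 + 8628 + 6689 + 8989 + 7993 + 3418 = 39156
65+: 2646
Total dependency ratio = (32028 + 2646) / 39156 × 100 = 34674 / 39156 × 100 = 88.6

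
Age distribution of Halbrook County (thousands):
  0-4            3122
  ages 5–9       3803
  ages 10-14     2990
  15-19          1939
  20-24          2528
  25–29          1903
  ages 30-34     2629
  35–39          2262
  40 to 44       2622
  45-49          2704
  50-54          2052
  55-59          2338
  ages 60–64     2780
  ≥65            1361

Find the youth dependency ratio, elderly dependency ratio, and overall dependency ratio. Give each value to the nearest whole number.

0–14: 3122 + 3803 + 2990 = 9915
15–64: 1939 + 2528 + 1903 + 2629 + 2262 + 2622 + 2704 + 2052 + 2338 + 2780 = 23757
65+: 1361
Youth dependency ratio = 9915 / 23757 × 100 = 42
Old-age dependency ratio = 1361 / 23757 × 100 = 6
Total dependency ratio = (9915 + 1361) / 23757 × 100 = 11276 / 23757 × 100 = 47

Youth dependency ratio: 42
Old-age dependency ratio: 6
Total dependency ratio: 47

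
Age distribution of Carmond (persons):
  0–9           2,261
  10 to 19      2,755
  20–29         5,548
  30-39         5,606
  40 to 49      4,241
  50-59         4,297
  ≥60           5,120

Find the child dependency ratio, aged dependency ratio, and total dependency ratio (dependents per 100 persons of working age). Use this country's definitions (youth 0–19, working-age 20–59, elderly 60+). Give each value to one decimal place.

0–19: 2,261 + 2,755 = 5,016
20–59: 5,548 + 5,606 + 4,241 + 4,297 = 19,692
60+: 5,120
Youth dependency ratio = 5,016 / 19,692 × 100 = 25.5
Old-age dependency ratio = 5,120 / 19,692 × 100 = 26.0
Total dependency ratio = (5,016 + 5,120) / 19,692 × 100 = 10,136 / 19,692 × 100 = 51.5

Youth dependency ratio: 25.5
Old-age dependency ratio: 26.0
Total dependency ratio: 51.5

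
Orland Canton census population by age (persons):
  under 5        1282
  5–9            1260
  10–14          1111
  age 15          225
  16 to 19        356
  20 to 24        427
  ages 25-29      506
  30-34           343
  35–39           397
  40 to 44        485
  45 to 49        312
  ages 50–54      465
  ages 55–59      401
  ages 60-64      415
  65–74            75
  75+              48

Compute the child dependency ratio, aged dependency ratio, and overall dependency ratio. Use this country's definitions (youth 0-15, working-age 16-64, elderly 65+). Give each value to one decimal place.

Youth dependency ratio: 94.4
Old-age dependency ratio: 3.0
Total dependency ratio: 97.4

0–15: 1282 + 1260 + 1111 + 225 = 3878
16–64: 356 + 427 + 506 + 343 + 397 + 485 + 312 + 465 + 401 + 415 = 4107
65+: 75 + 48 = 123
Youth dependency ratio = 3878 / 4107 × 100 = 94.4
Old-age dependency ratio = 123 / 4107 × 100 = 3.0
Total dependency ratio = (3878 + 123) / 4107 × 100 = 4001 / 4107 × 100 = 97.4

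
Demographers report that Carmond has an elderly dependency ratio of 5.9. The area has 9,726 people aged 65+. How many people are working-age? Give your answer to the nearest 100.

Old-age dependency ratio = elderly / working-age × 100
5.9 = 9,726 / W × 100
⇒ 164,800

Working-age: 164,800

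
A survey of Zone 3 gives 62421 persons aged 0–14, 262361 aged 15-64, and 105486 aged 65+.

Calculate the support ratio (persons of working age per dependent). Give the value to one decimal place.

Support ratio = 262361 / (62421 + 105486) = 262361 / 167907 = 1.6

Support ratio: 1.6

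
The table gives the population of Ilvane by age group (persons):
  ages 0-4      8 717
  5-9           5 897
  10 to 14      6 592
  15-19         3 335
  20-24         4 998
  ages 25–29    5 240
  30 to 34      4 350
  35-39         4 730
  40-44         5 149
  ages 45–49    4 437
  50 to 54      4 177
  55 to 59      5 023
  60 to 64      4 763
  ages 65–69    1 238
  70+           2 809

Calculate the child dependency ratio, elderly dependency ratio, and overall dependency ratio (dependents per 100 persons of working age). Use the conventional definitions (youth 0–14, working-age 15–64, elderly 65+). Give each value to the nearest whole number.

0–14: 8 717 + 5 897 + 6 592 = 21 206
15–64: 3 335 + 4 998 + 5 240 + 4 350 + 4 730 + 5 149 + 4 437 + 4 177 + 5 023 + 4 763 = 46 202
65+: 1 238 + 2 809 = 4 047
Youth dependency ratio = 21 206 / 46 202 × 100 = 46
Old-age dependency ratio = 4 047 / 46 202 × 100 = 9
Total dependency ratio = (21 206 + 4 047) / 46 202 × 100 = 25 253 / 46 202 × 100 = 55

Youth dependency ratio: 46
Old-age dependency ratio: 9
Total dependency ratio: 55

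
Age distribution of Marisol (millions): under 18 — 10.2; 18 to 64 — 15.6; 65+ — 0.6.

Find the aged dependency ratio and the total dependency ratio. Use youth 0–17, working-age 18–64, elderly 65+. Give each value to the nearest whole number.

Old-age dependency ratio = 0.6 / 15.6 × 100 = 4
Total dependency ratio = (10.2 + 0.6) / 15.6 × 100 = 10.8 / 15.6 × 100 = 69

Old-age dependency ratio: 4
Total dependency ratio: 69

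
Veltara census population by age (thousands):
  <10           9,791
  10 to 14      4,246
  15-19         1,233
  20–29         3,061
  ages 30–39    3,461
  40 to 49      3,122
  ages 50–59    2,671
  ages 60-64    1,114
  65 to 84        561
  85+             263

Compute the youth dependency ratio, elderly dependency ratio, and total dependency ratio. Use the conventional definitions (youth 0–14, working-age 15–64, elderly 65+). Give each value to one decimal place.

Youth dependency ratio: 95.7
Old-age dependency ratio: 5.6
Total dependency ratio: 101.4

0–14: 9,791 + 4,246 = 14,037
15–64: 1,233 + 3,061 + 3,461 + 3,122 + 2,671 + 1,114 = 14,662
65+: 561 + 263 = 824
Youth dependency ratio = 14,037 / 14,662 × 100 = 95.7
Old-age dependency ratio = 824 / 14,662 × 100 = 5.6
Total dependency ratio = (14,037 + 824) / 14,662 × 100 = 14,861 / 14,662 × 100 = 101.4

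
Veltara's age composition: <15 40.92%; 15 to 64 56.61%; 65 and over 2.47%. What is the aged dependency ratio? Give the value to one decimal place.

Old-age dependency ratio: 4.4

Old-age dependency ratio = 2.47 / 56.61 × 100 = 4.4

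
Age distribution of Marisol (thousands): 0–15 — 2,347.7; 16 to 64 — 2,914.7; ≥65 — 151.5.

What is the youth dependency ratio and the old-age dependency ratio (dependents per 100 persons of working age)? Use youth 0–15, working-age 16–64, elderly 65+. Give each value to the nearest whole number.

Youth dependency ratio = 2,347.7 / 2,914.7 × 100 = 81
Old-age dependency ratio = 151.5 / 2,914.7 × 100 = 5

Youth dependency ratio: 81
Old-age dependency ratio: 5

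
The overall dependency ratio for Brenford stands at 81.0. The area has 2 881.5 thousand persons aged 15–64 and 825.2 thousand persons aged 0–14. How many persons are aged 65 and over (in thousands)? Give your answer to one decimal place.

Total dependency ratio = (youth + elderly) / working-age × 100
81.0 = (825.2 + E) / 2 881.5 × 100
⇒ 1 508.8

Aged 65 and over: 1 508.8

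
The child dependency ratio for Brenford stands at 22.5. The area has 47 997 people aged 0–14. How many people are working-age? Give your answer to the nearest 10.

Youth dependency ratio = youth / working-age × 100
22.5 = 47 997 / W × 100
⇒ 213 320

Working-age: 213 320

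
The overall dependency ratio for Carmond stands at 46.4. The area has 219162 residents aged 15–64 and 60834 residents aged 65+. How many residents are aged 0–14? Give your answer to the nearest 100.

Aged 0–14: 40900

Total dependency ratio = (youth + elderly) / working-age × 100
46.4 = (Y + 60834) / 219162 × 100
⇒ 40900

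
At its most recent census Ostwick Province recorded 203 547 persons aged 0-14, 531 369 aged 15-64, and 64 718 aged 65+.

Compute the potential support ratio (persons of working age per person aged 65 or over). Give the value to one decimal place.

Potential support ratio: 8.2

Potential support ratio = 531 369 / 64 718 = 8.2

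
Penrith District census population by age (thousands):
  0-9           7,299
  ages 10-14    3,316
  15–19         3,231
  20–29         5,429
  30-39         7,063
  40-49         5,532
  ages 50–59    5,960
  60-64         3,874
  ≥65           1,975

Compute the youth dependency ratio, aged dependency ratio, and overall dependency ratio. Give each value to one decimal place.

Youth dependency ratio: 34.1
Old-age dependency ratio: 6.4
Total dependency ratio: 40.5

0–14: 7,299 + 3,316 = 10,615
15–64: 3,231 + 5,429 + 7,063 + 5,532 + 5,960 + 3,874 = 31,089
65+: 1,975
Youth dependency ratio = 10,615 / 31,089 × 100 = 34.1
Old-age dependency ratio = 1,975 / 31,089 × 100 = 6.4
Total dependency ratio = (10,615 + 1,975) / 31,089 × 100 = 12,590 / 31,089 × 100 = 40.5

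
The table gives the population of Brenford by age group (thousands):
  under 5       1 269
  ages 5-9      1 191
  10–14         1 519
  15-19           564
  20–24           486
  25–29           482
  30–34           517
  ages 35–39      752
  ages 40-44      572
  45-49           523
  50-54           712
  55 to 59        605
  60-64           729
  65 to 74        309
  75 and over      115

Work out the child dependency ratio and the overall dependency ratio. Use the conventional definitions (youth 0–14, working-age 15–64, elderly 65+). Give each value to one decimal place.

0–14: 1 269 + 1 191 + 1 519 = 3 979
15–64: 564 + 486 + 482 + 517 + 752 + 572 + 523 + 712 + 605 + 729 = 5 942
65+: 309 + 115 = 424
Youth dependency ratio = 3 979 / 5 942 × 100 = 67.0
Total dependency ratio = (3 979 + 424) / 5 942 × 100 = 4 403 / 5 942 × 100 = 74.1

Youth dependency ratio: 67.0
Total dependency ratio: 74.1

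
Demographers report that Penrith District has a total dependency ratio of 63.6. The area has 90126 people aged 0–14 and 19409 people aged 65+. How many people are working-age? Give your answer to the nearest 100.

Working-age: 172200

Total dependency ratio = (youth + elderly) / working-age × 100
63.6 = (90126 + 19409) / W × 100
⇒ 172200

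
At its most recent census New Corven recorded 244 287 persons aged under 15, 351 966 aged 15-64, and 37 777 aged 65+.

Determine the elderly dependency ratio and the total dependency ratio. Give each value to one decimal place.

Old-age dependency ratio: 10.7
Total dependency ratio: 80.1

Old-age dependency ratio = 37 777 / 351 966 × 100 = 10.7
Total dependency ratio = (244 287 + 37 777) / 351 966 × 100 = 282 064 / 351 966 × 100 = 80.1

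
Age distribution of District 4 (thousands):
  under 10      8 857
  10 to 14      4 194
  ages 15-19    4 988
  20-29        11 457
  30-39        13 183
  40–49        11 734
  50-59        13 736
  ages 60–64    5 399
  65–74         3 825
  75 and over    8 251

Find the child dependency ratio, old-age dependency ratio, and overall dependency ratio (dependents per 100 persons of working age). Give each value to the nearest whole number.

0–14: 8 857 + 4 194 = 13 051
15–64: 4 988 + 11 457 + 13 183 + 11 734 + 13 736 + 5 399 = 60 497
65+: 3 825 + 8 251 = 12 076
Youth dependency ratio = 13 051 / 60 497 × 100 = 22
Old-age dependency ratio = 12 076 / 60 497 × 100 = 20
Total dependency ratio = (13 051 + 12 076) / 60 497 × 100 = 25 127 / 60 497 × 100 = 42

Youth dependency ratio: 22
Old-age dependency ratio: 20
Total dependency ratio: 42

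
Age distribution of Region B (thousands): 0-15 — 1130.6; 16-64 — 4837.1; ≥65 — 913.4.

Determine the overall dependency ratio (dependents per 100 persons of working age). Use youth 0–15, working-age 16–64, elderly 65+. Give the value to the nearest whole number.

Total dependency ratio = (1130.6 + 913.4) / 4837.1 × 100 = 2044.0 / 4837.1 × 100 = 42

Total dependency ratio: 42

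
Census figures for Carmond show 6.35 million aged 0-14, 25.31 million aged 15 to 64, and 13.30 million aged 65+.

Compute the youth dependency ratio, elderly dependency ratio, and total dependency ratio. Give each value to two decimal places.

Youth dependency ratio: 25.09
Old-age dependency ratio: 52.55
Total dependency ratio: 77.64

Youth dependency ratio = 6.35 / 25.31 × 100 = 25.09
Old-age dependency ratio = 13.30 / 25.31 × 100 = 52.55
Total dependency ratio = (6.35 + 13.30) / 25.31 × 100 = 19.65 / 25.31 × 100 = 77.64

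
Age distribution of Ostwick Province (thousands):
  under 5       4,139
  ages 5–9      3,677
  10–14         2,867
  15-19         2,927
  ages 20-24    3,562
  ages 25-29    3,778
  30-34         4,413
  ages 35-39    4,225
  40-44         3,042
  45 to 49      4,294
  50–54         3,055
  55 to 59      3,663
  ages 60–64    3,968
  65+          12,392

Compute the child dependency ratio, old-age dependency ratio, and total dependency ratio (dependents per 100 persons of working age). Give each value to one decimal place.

0–14: 4,139 + 3,677 + 2,867 = 10,683
15–64: 2,927 + 3,562 + 3,778 + 4,413 + 4,225 + 3,042 + 4,294 + 3,055 + 3,663 + 3,968 = 36,927
65+: 12,392
Youth dependency ratio = 10,683 / 36,927 × 100 = 28.9
Old-age dependency ratio = 12,392 / 36,927 × 100 = 33.6
Total dependency ratio = (10,683 + 12,392) / 36,927 × 100 = 23,075 / 36,927 × 100 = 62.5

Youth dependency ratio: 28.9
Old-age dependency ratio: 33.6
Total dependency ratio: 62.5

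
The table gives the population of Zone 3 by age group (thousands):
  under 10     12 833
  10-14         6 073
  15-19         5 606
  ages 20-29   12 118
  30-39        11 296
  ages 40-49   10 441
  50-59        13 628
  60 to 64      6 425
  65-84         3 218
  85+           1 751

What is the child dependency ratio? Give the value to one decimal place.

0–14: 12 833 + 6 073 = 18 906
15–64: 5 606 + 12 118 + 11 296 + 10 441 + 13 628 + 6 425 = 59 514
65+: 3 218 + 1 751 = 4 969
Youth dependency ratio = 18 906 / 59 514 × 100 = 31.8

Youth dependency ratio: 31.8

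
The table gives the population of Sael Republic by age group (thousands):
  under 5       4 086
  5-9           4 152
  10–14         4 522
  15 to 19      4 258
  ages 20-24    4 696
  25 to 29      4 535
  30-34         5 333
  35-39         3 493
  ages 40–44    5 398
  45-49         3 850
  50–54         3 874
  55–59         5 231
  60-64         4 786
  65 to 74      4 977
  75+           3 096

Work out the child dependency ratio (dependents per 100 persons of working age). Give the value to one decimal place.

0–14: 4 086 + 4 152 + 4 522 = 12 760
15–64: 4 258 + 4 696 + 4 535 + 5 333 + 3 493 + 5 398 + 3 850 + 3 874 + 5 231 + 4 786 = 45 454
65+: 4 977 + 3 096 = 8 073
Youth dependency ratio = 12 760 / 45 454 × 100 = 28.1

Youth dependency ratio: 28.1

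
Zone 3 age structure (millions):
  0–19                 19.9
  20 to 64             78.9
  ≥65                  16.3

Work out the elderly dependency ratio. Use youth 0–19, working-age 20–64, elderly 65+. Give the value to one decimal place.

Old-age dependency ratio = 16.3 / 78.9 × 100 = 20.7

Old-age dependency ratio: 20.7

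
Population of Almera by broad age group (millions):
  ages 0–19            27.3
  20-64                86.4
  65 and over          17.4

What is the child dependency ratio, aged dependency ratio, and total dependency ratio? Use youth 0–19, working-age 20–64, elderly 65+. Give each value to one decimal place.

Youth dependency ratio = 27.3 / 86.4 × 100 = 31.6
Old-age dependency ratio = 17.4 / 86.4 × 100 = 20.1
Total dependency ratio = (27.3 + 17.4) / 86.4 × 100 = 44.7 / 86.4 × 100 = 51.7

Youth dependency ratio: 31.6
Old-age dependency ratio: 20.1
Total dependency ratio: 51.7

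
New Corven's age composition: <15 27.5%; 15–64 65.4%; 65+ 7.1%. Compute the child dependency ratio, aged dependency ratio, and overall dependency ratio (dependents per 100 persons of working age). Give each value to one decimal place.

Youth dependency ratio = 27.5 / 65.4 × 100 = 42.0
Old-age dependency ratio = 7.1 / 65.4 × 100 = 10.9
Total dependency ratio = (27.5 + 7.1) / 65.4 × 100 = 34.6 / 65.4 × 100 = 52.9

Youth dependency ratio: 42.0
Old-age dependency ratio: 10.9
Total dependency ratio: 52.9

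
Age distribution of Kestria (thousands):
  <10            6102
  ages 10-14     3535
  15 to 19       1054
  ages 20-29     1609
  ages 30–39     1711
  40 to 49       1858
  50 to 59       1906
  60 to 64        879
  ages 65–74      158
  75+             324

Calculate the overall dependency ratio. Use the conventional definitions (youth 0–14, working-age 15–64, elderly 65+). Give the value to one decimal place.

Total dependency ratio: 112.2

0–14: 6102 + 3535 = 9637
15–64: 1054 + 1609 + 1711 + 1858 + 1906 + 879 = 9017
65+: 158 + 324 = 482
Total dependency ratio = (9637 + 482) / 9017 × 100 = 10119 / 9017 × 100 = 112.2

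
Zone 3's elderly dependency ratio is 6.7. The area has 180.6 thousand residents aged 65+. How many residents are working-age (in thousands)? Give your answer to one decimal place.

Working-age: 2,695.5

Old-age dependency ratio = elderly / working-age × 100
6.7 = 180.6 / W × 100
⇒ 2,695.5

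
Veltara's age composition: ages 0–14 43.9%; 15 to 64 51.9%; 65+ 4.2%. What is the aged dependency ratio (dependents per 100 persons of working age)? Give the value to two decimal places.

Old-age dependency ratio: 8.09

Old-age dependency ratio = 4.2 / 51.9 × 100 = 8.09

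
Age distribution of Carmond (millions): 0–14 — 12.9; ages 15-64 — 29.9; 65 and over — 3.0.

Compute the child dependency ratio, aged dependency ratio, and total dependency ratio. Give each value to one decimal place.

Youth dependency ratio: 43.1
Old-age dependency ratio: 10.0
Total dependency ratio: 53.2

Youth dependency ratio = 12.9 / 29.9 × 100 = 43.1
Old-age dependency ratio = 3.0 / 29.9 × 100 = 10.0
Total dependency ratio = (12.9 + 3.0) / 29.9 × 100 = 15.9 / 29.9 × 100 = 53.2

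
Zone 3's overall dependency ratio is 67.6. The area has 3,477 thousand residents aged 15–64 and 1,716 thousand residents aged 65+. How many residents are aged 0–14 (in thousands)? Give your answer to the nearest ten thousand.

Total dependency ratio = (youth + elderly) / working-age × 100
67.6 = (Y + 1,716) / 3,477 × 100
⇒ 630

Aged 0–14: 630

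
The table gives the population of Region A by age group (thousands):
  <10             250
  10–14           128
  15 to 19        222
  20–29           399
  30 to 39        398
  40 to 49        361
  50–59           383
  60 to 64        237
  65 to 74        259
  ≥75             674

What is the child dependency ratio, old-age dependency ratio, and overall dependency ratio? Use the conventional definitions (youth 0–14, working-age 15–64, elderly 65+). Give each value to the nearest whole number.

0–14: 250 + 128 = 378
15–64: 222 + 399 + 398 + 361 + 383 + 237 = 2 000
65+: 259 + 674 = 933
Youth dependency ratio = 378 / 2 000 × 100 = 19
Old-age dependency ratio = 933 / 2 000 × 100 = 47
Total dependency ratio = (378 + 933) / 2 000 × 100 = 1 311 / 2 000 × 100 = 66

Youth dependency ratio: 19
Old-age dependency ratio: 47
Total dependency ratio: 66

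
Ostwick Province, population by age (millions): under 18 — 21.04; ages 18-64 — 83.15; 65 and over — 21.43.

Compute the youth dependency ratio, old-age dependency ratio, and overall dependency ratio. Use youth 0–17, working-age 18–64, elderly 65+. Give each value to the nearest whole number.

Youth dependency ratio: 25
Old-age dependency ratio: 26
Total dependency ratio: 51

Youth dependency ratio = 21.04 / 83.15 × 100 = 25
Old-age dependency ratio = 21.43 / 83.15 × 100 = 26
Total dependency ratio = (21.04 + 21.43) / 83.15 × 100 = 42.47 / 83.15 × 100 = 51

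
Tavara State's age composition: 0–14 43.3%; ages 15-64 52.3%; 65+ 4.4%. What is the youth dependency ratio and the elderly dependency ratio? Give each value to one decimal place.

Youth dependency ratio = 43.3 / 52.3 × 100 = 82.8
Old-age dependency ratio = 4.4 / 52.3 × 100 = 8.4

Youth dependency ratio: 82.8
Old-age dependency ratio: 8.4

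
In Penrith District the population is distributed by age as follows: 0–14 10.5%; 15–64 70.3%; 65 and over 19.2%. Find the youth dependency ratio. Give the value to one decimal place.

Youth dependency ratio: 14.9

Youth dependency ratio = 10.5 / 70.3 × 100 = 14.9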